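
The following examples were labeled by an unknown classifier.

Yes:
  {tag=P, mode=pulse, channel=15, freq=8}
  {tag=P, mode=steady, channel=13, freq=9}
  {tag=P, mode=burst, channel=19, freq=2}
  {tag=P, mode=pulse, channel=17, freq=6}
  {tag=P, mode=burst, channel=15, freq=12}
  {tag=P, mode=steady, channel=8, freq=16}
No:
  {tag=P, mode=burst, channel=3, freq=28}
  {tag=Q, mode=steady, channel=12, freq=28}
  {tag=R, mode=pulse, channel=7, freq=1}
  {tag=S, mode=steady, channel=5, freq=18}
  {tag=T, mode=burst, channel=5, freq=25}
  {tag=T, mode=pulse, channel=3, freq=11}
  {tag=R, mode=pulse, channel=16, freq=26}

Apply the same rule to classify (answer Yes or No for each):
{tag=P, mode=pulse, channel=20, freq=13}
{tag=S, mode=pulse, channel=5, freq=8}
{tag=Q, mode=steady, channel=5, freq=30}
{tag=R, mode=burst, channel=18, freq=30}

'Yes' ⟺ tag is P AND freq ≤ 16.
{tag=P, mode=pulse, channel=20, freq=13}: tag is P, freq = 13, has this property → Yes.
{tag=S, mode=pulse, channel=5, freq=8}: tag is S, freq = 8, fails the rule → No.
{tag=Q, mode=steady, channel=5, freq=30}: tag is Q, freq = 30, fails the rule → No.
{tag=R, mode=burst, channel=18, freq=30}: tag is R, freq = 30, fails the rule → No.

Yes, No, No, No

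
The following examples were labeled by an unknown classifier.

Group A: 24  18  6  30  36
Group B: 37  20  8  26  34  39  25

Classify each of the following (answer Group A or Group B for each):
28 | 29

'Group A' ⟺ multiple of 6.
28: 28 = 6·4 + 4 — does not fit, so Group B. 29: 29 = 6·4 + 5 — does not fit, so Group B.

Group B, Group B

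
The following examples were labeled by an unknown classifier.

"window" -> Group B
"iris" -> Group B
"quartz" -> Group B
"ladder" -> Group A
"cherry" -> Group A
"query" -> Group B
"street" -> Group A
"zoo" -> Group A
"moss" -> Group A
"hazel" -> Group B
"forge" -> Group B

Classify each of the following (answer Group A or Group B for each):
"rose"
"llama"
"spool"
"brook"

Comparing the two groups points to one rule — has a double letter.

Group B, Group A, Group A, Group A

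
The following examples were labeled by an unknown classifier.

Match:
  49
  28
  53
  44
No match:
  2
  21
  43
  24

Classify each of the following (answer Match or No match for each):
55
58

Match, Match

A rule that fits every label: digit sum ≥ 8 — true of each 'Match' example, false of each 'No match' one.
55 — digit sum 5+5 = 10, hence Match. 58 — digit sum 5+8 = 13, hence Match.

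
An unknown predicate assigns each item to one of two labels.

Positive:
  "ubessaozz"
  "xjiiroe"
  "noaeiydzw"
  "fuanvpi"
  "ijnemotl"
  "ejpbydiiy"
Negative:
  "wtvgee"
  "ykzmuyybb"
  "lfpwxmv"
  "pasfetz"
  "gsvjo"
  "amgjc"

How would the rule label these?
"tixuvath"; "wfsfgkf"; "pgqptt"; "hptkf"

Positive, Negative, Negative, Negative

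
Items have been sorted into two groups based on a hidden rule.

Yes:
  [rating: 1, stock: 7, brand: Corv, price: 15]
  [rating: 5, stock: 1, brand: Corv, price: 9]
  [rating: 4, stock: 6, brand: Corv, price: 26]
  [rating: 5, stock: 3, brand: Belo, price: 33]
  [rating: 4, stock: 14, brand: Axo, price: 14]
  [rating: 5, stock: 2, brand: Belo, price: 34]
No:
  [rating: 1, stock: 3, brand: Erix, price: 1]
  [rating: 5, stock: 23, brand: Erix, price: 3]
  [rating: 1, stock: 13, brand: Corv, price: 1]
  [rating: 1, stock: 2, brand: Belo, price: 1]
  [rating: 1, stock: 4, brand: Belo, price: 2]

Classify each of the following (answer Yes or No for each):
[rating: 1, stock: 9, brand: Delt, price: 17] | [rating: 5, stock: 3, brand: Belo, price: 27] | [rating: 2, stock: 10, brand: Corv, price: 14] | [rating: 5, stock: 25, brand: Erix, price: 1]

Yes, Yes, Yes, No

Rule: price ≥ 9. This holds for each 'Yes' example and fails for each 'No' one.
[rating: 1, stock: 9, brand: Delt, price: 17] → price = 17 → Yes.
[rating: 5, stock: 3, brand: Belo, price: 27] → price = 27 → Yes.
[rating: 2, stock: 10, brand: Corv, price: 14] → price = 14 → Yes.
[rating: 5, stock: 25, brand: Erix, price: 1] → price = 1 → No.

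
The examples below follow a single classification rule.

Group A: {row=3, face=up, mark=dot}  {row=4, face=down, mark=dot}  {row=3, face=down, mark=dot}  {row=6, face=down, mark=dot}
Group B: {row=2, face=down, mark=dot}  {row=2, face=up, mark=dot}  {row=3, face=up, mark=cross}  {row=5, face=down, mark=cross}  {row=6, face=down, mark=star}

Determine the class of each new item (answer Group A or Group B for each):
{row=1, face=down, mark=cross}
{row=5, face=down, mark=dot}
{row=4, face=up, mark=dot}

'Group A' ⟺ mark is dot AND row ≥ 3.
{row=1, face=down, mark=cross}: mark is cross, row = 1, does not fit → Group B.
{row=5, face=down, mark=dot}: mark is dot, row = 5, qualifies → Group A.
{row=4, face=up, mark=dot}: mark is dot, row = 4, qualifies → Group A.

Group B, Group A, Group A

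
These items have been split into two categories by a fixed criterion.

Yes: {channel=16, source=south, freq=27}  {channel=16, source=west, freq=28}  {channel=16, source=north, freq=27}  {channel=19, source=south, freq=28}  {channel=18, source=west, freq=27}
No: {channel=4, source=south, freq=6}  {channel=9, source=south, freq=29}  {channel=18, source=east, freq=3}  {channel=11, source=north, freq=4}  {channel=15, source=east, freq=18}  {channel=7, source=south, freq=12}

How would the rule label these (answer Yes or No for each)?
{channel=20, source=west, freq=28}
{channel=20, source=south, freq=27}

Yes, Yes

Every 'Yes' example satisfies: freq ≥ 27 AND freq ≤ 28. None of the 'No' examples do.
Yes: {channel=20, source=west, freq=28}, since freq = 28. Yes: {channel=20, source=south, freq=27}, since freq = 27.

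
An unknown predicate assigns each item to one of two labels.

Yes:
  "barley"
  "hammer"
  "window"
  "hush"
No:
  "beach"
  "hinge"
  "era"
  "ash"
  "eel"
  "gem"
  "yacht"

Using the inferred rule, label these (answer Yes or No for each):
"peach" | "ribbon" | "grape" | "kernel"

No, Yes, No, Yes

One predicate separates the groups cleanly: even length.
No: "peach", since length 5.
Yes: "ribbon", since length 6.
No: "grape", since length 5.
Yes: "kernel", since length 6.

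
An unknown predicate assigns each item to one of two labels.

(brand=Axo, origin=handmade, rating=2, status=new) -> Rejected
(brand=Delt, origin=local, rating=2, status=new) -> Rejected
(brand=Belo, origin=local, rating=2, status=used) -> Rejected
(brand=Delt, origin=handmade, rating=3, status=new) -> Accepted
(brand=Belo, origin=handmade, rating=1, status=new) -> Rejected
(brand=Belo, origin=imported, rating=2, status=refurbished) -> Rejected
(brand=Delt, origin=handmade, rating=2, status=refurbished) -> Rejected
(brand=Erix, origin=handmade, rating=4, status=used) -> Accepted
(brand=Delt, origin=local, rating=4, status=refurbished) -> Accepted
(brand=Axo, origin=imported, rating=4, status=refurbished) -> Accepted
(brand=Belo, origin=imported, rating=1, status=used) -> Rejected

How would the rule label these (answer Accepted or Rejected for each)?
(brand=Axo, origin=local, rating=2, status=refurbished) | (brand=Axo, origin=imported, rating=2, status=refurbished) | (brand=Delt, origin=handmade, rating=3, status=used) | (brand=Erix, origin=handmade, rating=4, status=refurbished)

The simplest hypothesis consistent with all the labels is: rating ≥ 3.
(brand=Axo, origin=local, rating=2, status=refurbished) → rating = 2 → Rejected.
(brand=Axo, origin=imported, rating=2, status=refurbished) → rating = 2 → Rejected.
(brand=Delt, origin=handmade, rating=3, status=used) → rating = 3 → Accepted.
(brand=Erix, origin=handmade, rating=4, status=refurbished) → rating = 4 → Accepted.

Rejected, Rejected, Accepted, Accepted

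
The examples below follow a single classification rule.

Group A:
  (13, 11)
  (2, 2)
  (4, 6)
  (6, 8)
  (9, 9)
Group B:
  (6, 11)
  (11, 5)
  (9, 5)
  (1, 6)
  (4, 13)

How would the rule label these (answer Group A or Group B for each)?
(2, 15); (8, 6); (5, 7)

Group B, Group A, Group A

Rule: |first − second| ≤ 2. This holds for each 'Group A' example and fails for each 'Group B' one.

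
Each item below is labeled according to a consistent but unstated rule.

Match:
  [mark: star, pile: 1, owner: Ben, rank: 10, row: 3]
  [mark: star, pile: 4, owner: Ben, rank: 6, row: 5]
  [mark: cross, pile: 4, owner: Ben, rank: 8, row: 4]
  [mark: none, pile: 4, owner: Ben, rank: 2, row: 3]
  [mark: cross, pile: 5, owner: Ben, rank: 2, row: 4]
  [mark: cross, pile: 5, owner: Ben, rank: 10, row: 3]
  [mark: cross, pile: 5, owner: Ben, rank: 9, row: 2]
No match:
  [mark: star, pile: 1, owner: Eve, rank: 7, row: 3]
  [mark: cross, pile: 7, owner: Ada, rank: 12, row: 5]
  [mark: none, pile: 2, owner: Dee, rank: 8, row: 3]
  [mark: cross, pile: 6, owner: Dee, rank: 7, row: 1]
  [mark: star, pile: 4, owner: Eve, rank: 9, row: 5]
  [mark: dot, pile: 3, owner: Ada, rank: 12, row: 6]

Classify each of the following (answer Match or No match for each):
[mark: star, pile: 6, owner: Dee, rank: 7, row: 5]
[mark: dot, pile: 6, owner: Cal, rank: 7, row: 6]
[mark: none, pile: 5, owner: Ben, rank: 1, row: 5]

No match, No match, Match

Comparing the two groups points to one rule — owner is Ben.
[mark: star, pile: 6, owner: Dee, rank: 7, row: 5]: No match (owner is Dee).
[mark: dot, pile: 6, owner: Cal, rank: 7, row: 6]: No match (owner is Cal).
[mark: none, pile: 5, owner: Ben, rank: 1, row: 5]: Match (owner is Ben).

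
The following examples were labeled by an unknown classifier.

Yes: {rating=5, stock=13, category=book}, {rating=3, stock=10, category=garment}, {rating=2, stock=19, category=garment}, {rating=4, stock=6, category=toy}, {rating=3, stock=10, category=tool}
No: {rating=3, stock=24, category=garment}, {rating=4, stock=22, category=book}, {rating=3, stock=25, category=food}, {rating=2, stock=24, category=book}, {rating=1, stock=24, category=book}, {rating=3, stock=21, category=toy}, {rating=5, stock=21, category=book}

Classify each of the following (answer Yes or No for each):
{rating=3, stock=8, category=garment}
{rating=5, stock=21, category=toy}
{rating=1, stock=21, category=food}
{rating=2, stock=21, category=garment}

The simplest hypothesis consistent with all the labels is: stock ≤ 19.

Yes, No, No, No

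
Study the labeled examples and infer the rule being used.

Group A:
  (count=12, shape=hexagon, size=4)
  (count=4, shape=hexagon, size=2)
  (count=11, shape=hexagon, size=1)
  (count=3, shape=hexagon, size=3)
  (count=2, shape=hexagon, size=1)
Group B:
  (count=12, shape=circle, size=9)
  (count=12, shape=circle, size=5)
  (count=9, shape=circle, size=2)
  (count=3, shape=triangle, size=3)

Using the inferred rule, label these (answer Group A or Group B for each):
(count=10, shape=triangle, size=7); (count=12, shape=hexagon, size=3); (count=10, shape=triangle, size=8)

Group B, Group A, Group B

The common property of the 'Group A' items is: shape is hexagon. No 'Group B' item has it.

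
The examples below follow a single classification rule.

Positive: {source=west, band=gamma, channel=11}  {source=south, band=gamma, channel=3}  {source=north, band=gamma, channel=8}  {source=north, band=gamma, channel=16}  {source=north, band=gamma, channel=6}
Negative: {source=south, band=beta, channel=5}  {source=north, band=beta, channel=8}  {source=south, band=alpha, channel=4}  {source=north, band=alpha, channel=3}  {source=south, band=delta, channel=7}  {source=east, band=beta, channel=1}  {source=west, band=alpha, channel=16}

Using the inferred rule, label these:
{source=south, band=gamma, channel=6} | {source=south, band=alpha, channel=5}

Positive, Negative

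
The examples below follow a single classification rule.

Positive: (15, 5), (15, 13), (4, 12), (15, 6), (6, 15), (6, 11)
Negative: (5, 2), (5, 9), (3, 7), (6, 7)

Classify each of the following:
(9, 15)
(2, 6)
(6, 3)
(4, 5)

Positive, Negative, Negative, Negative

The simplest hypothesis consistent with all the labels is: sum ≥ 16.
(9, 15) — 9+15 = 24, hence Positive. (2, 6) — 2+6 = 8, hence Negative. (6, 3) — 6+3 = 9, hence Negative. (4, 5) — 4+5 = 9, hence Negative.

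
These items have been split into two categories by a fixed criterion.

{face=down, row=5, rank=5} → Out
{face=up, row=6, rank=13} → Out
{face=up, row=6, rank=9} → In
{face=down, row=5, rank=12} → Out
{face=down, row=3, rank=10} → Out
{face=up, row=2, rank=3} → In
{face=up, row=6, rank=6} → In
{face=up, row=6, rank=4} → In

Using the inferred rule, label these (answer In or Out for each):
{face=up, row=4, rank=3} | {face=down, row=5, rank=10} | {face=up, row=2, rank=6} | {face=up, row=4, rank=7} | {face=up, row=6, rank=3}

In, Out, In, In, In

Every 'In' example satisfies: face is up AND rank ≤ 9. None of the 'Out' examples do.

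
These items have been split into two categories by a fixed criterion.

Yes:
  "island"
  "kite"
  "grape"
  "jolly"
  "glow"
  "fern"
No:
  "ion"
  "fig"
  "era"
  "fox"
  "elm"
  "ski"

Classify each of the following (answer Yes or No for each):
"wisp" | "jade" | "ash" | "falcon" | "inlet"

Yes, Yes, No, Yes, Yes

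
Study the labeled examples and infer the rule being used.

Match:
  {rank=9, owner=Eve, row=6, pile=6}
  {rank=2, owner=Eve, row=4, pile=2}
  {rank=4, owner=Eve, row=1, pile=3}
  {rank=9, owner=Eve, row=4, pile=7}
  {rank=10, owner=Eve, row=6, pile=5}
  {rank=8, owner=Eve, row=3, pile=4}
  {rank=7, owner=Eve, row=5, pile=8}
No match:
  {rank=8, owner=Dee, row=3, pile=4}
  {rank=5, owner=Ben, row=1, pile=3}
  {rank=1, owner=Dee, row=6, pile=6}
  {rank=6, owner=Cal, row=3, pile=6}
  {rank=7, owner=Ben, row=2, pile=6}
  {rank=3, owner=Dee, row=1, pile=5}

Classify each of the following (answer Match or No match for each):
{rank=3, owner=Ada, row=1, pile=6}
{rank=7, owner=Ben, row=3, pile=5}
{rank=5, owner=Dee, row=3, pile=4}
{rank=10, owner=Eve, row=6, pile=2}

The classifier is using: owner is Eve.
{rank=3, owner=Ada, row=1, pile=6} → owner is Ada → No match. {rank=7, owner=Ben, row=3, pile=5} → owner is Ben → No match. {rank=5, owner=Dee, row=3, pile=4} → owner is Dee → No match. {rank=10, owner=Eve, row=6, pile=2} → owner is Eve → Match.

No match, No match, No match, Match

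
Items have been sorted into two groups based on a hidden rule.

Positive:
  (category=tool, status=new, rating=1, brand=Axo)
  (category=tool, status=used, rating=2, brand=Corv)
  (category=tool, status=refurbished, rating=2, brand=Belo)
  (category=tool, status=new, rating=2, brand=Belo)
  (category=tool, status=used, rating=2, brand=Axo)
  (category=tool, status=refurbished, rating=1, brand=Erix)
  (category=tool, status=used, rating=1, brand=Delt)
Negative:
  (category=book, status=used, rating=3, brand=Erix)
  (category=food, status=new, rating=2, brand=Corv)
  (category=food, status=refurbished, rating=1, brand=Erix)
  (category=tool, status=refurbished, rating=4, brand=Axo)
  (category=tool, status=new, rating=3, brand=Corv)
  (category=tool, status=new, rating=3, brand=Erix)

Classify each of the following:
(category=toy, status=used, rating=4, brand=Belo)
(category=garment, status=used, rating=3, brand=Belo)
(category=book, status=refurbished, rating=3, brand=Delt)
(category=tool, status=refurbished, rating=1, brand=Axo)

Negative, Negative, Negative, Positive

All 'Positive' examples share one property — category is tool AND rating ≤ 2 — and every 'Negative' example lacks it.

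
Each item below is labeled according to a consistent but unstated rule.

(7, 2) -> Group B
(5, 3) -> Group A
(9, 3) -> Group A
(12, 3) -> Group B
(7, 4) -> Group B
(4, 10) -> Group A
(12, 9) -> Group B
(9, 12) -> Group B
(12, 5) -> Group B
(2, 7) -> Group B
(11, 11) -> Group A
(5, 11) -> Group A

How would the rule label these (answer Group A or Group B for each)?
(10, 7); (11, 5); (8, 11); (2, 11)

Group B, Group A, Group B, Group B

Checking candidate rules against both groups, what survives is: sum is even.
Group B: (10, 7), since 10+7 = 17.
Group A: (11, 5), since 11+5 = 16.
Group B: (8, 11), since 8+11 = 19.
Group B: (2, 11), since 2+11 = 13.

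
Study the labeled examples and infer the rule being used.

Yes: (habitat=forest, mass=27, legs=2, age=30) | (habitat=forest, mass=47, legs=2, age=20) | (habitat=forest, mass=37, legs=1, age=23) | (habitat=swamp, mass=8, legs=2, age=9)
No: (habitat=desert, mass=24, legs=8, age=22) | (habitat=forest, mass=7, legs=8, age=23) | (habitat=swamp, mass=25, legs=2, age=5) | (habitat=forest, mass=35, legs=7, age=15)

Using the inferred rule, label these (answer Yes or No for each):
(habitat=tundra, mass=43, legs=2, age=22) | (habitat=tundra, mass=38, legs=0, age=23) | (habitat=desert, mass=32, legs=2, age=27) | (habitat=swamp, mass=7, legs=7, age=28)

Yes, Yes, Yes, No

The distinguishing property — age ≥ 9 AND legs ≤ 2 — holds for all the 'Yes' cases and none of the 'No' cases.
(habitat=tundra, mass=43, legs=2, age=22): age = 22, legs = 2 — meets the rule, so Yes. (habitat=tundra, mass=38, legs=0, age=23): age = 23, legs = 0 — meets the rule, so Yes. (habitat=desert, mass=32, legs=2, age=27): age = 27, legs = 2 — meets the rule, so Yes. (habitat=swamp, mass=7, legs=7, age=28): age = 28, legs = 7 — doesn't match, so No.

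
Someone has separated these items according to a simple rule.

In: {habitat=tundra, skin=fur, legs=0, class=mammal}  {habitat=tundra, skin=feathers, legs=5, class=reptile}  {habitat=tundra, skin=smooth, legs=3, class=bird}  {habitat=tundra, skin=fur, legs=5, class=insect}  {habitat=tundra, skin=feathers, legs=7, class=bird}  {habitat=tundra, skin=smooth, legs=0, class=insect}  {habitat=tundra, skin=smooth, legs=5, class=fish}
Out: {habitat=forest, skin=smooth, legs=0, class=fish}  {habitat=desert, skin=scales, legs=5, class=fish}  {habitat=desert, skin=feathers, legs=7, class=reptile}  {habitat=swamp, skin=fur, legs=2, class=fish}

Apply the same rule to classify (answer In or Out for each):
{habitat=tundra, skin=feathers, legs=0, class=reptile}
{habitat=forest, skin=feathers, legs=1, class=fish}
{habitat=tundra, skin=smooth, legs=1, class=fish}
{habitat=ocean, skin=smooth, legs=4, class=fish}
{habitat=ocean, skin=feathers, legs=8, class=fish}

Looking at the examples, the only property every 'In' case has and every 'Out' case lacks is: habitat is tundra.
{habitat=tundra, skin=feathers, legs=0, class=reptile}: habitat is tundra — passes, so In. {habitat=forest, skin=feathers, legs=1, class=fish}: habitat is forest — doesn't match, so Out. {habitat=tundra, skin=smooth, legs=1, class=fish}: habitat is tundra — passes, so In. {habitat=ocean, skin=smooth, legs=4, class=fish}: habitat is ocean — doesn't match, so Out. {habitat=ocean, skin=feathers, legs=8, class=fish}: habitat is ocean — doesn't match, so Out.

In, Out, In, Out, Out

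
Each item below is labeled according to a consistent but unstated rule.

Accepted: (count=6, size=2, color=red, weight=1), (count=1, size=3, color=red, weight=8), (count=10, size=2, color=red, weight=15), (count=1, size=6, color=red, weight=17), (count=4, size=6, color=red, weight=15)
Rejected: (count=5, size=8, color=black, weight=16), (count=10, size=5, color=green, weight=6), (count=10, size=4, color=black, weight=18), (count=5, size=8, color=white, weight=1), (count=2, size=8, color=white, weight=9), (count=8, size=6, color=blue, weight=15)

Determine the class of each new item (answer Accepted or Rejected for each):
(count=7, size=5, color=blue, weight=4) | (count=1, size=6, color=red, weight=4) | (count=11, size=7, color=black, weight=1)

Rejected, Accepted, Rejected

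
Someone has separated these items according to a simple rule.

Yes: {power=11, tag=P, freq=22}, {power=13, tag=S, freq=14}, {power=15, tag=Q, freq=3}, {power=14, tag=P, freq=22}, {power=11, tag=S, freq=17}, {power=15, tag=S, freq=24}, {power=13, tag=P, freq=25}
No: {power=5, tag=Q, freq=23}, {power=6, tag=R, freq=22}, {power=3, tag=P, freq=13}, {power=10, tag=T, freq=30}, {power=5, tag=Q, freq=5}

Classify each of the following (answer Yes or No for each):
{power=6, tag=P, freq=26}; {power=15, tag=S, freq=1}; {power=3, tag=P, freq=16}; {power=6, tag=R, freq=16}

No, Yes, No, No

A rule that fits every label: power ≥ 11 — true of each 'Yes' example, false of each 'No' one.
{power=6, tag=P, freq=26} — power = 6, hence No.
{power=15, tag=S, freq=1} — power = 15, hence Yes.
{power=3, tag=P, freq=16} — power = 3, hence No.
{power=6, tag=R, freq=16} — power = 6, hence No.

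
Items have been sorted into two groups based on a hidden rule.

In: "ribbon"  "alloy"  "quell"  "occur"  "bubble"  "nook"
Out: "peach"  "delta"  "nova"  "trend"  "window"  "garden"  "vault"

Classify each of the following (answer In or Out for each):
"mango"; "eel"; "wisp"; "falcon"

Out, In, Out, Out

The distinguishing property — has a double letter — holds for all the 'In' cases and none of the 'Out' cases.
"mango": no doubled letter — does not pass, so Out.
"eel": 'ee' doubled — qualifies, so In.
"wisp": no doubled letter — does not pass, so Out.
"falcon": no doubled letter — does not pass, so Out.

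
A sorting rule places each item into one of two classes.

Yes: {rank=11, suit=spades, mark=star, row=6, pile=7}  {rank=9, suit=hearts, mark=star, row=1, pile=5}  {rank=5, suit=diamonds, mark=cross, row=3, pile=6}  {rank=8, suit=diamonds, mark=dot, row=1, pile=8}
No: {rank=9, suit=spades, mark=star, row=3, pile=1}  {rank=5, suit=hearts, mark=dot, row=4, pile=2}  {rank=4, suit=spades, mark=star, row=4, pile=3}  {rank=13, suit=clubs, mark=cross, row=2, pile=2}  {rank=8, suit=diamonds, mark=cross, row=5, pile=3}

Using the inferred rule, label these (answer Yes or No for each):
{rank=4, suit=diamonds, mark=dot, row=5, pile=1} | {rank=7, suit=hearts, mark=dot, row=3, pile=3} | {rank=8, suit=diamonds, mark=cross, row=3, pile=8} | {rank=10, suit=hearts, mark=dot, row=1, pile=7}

One predicate separates the groups cleanly: pile ≥ 5.
{rank=4, suit=diamonds, mark=dot, row=5, pile=1}: pile = 1, fails this test → No. {rank=7, suit=hearts, mark=dot, row=3, pile=3}: pile = 3, fails this test → No. {rank=8, suit=diamonds, mark=cross, row=3, pile=8}: pile = 8, passes → Yes. {rank=10, suit=hearts, mark=dot, row=1, pile=7}: pile = 7, passes → Yes.

No, No, Yes, Yes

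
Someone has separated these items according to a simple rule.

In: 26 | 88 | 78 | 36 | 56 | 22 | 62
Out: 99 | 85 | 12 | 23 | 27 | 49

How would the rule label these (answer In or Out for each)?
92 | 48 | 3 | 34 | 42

All 'In' examples share one property — even AND at least 22 — and every 'Out' example lacks it.
92: 92 is even, 92 ≥ 22 — matches, so In.
48: 48 is even, 48 ≥ 22 — matches, so In.
3: 3 is odd, 3 < 22 — does not satisfy this, so Out.
34: 34 is even, 34 ≥ 22 — matches, so In.
42: 42 is even, 42 ≥ 22 — matches, so In.

In, In, Out, In, In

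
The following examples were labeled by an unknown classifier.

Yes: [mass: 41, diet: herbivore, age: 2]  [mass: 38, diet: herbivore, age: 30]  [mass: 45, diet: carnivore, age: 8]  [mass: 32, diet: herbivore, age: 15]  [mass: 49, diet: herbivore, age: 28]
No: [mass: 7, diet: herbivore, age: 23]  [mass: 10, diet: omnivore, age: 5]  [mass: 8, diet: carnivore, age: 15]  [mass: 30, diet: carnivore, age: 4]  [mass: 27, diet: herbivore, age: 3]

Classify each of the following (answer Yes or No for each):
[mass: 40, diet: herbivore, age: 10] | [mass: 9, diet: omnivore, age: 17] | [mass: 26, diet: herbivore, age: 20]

Yes, No, No

A rule that fits every label: mass ≥ 32 — true of each 'Yes' example, false of each 'No' one.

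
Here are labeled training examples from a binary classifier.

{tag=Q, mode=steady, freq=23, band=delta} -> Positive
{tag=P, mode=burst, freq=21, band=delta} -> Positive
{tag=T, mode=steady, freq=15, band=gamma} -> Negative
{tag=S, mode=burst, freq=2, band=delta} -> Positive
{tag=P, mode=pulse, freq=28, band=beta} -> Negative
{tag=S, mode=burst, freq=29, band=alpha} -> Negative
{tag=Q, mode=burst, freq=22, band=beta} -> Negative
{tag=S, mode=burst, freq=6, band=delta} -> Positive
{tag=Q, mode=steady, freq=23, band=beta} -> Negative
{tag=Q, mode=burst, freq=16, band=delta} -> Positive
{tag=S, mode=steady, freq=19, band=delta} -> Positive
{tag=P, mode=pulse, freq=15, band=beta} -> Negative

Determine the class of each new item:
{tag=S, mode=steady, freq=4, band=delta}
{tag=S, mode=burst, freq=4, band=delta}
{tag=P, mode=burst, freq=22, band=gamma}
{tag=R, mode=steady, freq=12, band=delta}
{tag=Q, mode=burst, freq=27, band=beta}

Positive, Positive, Negative, Positive, Negative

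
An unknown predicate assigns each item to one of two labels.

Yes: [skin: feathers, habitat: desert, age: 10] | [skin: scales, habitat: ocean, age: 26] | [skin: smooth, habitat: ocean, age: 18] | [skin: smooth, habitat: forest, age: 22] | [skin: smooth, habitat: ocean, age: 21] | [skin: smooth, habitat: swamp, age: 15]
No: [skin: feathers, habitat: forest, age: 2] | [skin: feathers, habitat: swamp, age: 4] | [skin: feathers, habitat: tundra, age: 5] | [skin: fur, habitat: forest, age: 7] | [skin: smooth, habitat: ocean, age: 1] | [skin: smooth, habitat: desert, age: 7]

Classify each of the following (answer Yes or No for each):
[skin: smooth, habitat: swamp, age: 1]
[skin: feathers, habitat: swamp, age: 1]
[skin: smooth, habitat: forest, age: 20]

No, No, Yes

The rule appears to be: age ≥ 10.
[skin: smooth, habitat: swamp, age: 1] → age = 1 → No. [skin: feathers, habitat: swamp, age: 1] → age = 1 → No. [skin: smooth, habitat: forest, age: 20] → age = 20 → Yes.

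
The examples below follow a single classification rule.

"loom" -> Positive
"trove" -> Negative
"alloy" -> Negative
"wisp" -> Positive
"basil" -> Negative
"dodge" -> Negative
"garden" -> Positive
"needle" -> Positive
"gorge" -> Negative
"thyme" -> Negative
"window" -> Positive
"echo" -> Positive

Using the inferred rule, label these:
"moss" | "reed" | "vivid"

Positive, Positive, Negative

'Positive' ⟺ even length.
"moss" — length 4, hence Positive.
"reed" — length 4, hence Positive.
"vivid" — length 5, hence Negative.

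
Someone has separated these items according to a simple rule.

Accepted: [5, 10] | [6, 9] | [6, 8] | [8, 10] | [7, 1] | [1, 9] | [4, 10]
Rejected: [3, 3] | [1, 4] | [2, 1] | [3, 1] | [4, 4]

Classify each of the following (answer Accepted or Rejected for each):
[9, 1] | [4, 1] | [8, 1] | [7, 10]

A rule that fits every label: max ≥ 5 — true of each 'Accepted' example, false of each 'Rejected' one.
[9, 1]: Accepted (max 9). [4, 1]: Rejected (max 4). [8, 1]: Accepted (max 8). [7, 10]: Accepted (max 10).

Accepted, Rejected, Accepted, Accepted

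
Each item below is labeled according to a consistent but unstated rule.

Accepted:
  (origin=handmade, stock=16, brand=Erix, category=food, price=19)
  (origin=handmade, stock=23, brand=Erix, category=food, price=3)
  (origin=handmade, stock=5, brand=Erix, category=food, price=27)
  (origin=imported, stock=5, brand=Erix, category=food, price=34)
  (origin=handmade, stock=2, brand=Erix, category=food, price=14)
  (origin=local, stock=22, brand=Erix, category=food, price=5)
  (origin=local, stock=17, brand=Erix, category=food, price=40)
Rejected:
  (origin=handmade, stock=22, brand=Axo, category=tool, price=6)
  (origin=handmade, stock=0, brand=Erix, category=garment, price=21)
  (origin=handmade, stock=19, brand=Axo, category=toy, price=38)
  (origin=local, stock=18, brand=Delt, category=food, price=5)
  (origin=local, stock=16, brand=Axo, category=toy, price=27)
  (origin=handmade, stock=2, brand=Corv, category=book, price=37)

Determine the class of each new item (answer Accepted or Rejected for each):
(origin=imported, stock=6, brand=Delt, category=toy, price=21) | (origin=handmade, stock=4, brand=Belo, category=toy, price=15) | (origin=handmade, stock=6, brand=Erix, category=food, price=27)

Rejected, Rejected, Accepted

One predicate separates the groups cleanly: brand is Erix AND category is food.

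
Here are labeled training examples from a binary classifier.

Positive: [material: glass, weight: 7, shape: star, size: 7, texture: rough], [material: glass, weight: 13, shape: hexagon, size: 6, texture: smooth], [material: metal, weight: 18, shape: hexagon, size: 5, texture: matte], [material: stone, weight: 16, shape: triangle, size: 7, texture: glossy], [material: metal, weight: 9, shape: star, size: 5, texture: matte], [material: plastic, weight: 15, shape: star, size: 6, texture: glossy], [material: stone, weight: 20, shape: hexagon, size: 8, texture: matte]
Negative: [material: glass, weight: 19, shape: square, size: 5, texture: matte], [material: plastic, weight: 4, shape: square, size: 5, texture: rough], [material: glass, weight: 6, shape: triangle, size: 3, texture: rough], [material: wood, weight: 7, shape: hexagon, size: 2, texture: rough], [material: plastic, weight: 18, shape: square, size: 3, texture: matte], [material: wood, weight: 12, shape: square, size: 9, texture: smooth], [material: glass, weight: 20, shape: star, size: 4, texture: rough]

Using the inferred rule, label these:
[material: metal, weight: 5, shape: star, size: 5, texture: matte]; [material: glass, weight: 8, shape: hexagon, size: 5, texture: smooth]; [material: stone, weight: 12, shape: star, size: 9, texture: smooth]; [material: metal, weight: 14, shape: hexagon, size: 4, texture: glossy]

The rule appears to be: shape is not square AND size ≥ 5.
[material: metal, weight: 5, shape: star, size: 5, texture: matte]: Positive (shape is star, size = 5). [material: glass, weight: 8, shape: hexagon, size: 5, texture: smooth]: Positive (shape is hexagon, size = 5). [material: stone, weight: 12, shape: star, size: 9, texture: smooth]: Positive (shape is star, size = 9). [material: metal, weight: 14, shape: hexagon, size: 4, texture: glossy]: Negative (shape is hexagon, size = 4).

Positive, Positive, Positive, Negative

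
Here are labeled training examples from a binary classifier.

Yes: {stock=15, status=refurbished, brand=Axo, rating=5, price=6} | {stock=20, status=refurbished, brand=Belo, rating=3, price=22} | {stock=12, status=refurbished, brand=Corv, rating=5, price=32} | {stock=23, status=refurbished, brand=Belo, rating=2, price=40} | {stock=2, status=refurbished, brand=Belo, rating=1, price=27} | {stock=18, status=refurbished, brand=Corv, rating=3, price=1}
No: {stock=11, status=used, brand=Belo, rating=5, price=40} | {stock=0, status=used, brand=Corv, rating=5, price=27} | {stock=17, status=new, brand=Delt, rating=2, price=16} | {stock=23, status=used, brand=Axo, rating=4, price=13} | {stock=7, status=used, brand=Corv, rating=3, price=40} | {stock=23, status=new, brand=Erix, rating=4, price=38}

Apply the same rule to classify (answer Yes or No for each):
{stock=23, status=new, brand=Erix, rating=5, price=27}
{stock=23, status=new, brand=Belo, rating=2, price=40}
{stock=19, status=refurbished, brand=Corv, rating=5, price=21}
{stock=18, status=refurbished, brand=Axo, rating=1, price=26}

Comparing the two groups points to one rule — status is refurbished.

No, No, Yes, Yes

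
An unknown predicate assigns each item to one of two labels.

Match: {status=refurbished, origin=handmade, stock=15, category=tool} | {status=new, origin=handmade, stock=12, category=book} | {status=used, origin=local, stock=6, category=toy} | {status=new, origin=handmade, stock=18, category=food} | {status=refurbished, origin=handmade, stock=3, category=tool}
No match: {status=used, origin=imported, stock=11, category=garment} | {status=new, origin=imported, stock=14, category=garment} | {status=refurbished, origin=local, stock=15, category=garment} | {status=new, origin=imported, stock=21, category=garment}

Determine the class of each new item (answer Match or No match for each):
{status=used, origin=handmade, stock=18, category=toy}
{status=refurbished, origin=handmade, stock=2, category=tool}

Match, Match

'Match' ⟺ category is not garment.
{status=used, origin=handmade, stock=18, category=toy}: Match (category is toy). {status=refurbished, origin=handmade, stock=2, category=tool}: Match (category is tool).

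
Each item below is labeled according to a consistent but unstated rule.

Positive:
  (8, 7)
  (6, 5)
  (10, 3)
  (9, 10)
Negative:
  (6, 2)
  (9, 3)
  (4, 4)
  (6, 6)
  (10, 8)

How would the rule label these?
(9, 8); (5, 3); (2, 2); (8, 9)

Rule: sum is odd. This holds for each 'Positive' example and fails for each 'Negative' one.
(9, 8): 9+8 = 17 — checks out, so Positive.
(5, 3): 5+3 = 8 — doesn't qualify, so Negative.
(2, 2): 2+2 = 4 — doesn't qualify, so Negative.
(8, 9): 8+9 = 17 — checks out, so Positive.

Positive, Negative, Negative, Positive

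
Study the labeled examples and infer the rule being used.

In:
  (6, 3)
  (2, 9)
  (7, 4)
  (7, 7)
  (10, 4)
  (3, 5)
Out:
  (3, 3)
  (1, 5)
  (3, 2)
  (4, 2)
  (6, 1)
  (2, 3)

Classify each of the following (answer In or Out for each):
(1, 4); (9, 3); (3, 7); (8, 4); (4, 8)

Out, In, In, In, In

The common property of the 'In' items is: sum ≥ 8. No 'Out' item has it.
Out: (1, 4), since 1+4 = 5. In: (9, 3), since 9+3 = 12. In: (3, 7), since 3+7 = 10. In: (8, 4), since 8+4 = 12. In: (4, 8), since 4+8 = 12.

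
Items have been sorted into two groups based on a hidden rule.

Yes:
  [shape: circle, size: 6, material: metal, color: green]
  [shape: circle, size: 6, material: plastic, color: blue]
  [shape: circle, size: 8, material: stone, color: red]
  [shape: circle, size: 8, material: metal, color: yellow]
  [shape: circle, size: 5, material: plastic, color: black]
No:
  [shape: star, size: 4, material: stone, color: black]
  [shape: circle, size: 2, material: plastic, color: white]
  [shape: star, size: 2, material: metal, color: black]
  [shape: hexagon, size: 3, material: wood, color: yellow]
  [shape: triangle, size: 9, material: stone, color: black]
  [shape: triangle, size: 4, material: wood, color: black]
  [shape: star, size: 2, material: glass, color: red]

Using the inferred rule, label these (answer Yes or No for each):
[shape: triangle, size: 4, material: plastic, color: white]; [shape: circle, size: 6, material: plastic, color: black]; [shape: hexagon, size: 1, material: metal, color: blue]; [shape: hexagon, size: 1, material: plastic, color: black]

A rule that fits every label: shape is circle AND size ≥ 3 — true of each 'Yes' example, false of each 'No' one.

No, Yes, No, No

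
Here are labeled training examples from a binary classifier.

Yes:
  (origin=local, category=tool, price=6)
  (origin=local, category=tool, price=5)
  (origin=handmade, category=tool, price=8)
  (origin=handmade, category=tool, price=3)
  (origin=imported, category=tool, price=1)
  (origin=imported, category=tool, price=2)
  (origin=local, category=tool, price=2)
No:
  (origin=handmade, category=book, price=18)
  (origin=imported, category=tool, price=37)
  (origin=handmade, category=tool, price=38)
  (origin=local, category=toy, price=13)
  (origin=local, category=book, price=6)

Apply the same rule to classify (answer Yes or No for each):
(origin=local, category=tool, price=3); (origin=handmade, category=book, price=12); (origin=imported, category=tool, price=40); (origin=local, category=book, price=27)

Yes, No, No, No

One predicate separates the groups cleanly: category is tool AND price ≤ 8.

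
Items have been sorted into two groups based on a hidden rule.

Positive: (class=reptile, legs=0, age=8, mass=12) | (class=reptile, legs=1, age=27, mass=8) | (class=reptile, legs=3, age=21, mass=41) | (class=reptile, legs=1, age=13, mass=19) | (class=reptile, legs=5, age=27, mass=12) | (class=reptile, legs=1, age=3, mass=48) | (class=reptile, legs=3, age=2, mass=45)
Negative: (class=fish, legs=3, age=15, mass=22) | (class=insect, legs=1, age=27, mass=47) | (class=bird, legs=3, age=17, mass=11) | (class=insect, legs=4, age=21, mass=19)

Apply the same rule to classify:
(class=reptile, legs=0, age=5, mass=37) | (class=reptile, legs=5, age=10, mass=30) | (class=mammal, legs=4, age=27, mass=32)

Positive, Positive, Negative

The pattern is that an item is 'Positive' exactly when: class is reptile.
(class=reptile, legs=0, age=5, mass=37): class is reptile — meets the rule, so Positive. (class=reptile, legs=5, age=10, mass=30): class is reptile — meets the rule, so Positive. (class=mammal, legs=4, age=27, mass=32): class is mammal — doesn't qualify, so Negative.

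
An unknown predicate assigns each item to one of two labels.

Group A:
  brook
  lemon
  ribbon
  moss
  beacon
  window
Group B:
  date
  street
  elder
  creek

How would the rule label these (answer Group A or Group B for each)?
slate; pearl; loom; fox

Checking candidate rules against both groups, what survives is: contains 'o'.
slate — no 'o', hence Group B.
pearl — no 'o', hence Group B.
loom — has 'o', hence Group A.
fox — has 'o', hence Group A.

Group B, Group B, Group A, Group A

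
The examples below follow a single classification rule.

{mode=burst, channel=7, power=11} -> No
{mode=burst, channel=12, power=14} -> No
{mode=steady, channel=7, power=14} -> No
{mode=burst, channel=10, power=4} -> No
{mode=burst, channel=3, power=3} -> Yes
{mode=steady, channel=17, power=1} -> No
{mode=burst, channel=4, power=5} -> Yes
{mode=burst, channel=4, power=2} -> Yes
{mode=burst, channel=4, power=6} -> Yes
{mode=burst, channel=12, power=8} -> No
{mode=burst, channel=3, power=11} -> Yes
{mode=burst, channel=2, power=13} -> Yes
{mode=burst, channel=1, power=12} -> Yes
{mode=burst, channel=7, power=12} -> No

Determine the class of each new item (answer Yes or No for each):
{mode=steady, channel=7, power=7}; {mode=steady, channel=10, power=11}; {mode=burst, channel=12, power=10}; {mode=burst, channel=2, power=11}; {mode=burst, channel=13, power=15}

The rule appears to be: channel ≤ 4.
{mode=steady, channel=7, power=7} — channel = 7, hence No.
{mode=steady, channel=10, power=11} — channel = 10, hence No.
{mode=burst, channel=12, power=10} — channel = 12, hence No.
{mode=burst, channel=2, power=11} — channel = 2, hence Yes.
{mode=burst, channel=13, power=15} — channel = 13, hence No.

No, No, No, Yes, No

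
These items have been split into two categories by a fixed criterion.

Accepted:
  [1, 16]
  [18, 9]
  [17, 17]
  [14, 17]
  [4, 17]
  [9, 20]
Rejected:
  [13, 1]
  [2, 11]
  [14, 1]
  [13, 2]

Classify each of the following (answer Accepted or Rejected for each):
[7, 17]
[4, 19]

One predicate separates the groups cleanly: sum ≥ 17.
[7, 17]: 7+17 = 24 — matches, so Accepted.
[4, 19]: 4+19 = 23 — matches, so Accepted.

Accepted, Accepted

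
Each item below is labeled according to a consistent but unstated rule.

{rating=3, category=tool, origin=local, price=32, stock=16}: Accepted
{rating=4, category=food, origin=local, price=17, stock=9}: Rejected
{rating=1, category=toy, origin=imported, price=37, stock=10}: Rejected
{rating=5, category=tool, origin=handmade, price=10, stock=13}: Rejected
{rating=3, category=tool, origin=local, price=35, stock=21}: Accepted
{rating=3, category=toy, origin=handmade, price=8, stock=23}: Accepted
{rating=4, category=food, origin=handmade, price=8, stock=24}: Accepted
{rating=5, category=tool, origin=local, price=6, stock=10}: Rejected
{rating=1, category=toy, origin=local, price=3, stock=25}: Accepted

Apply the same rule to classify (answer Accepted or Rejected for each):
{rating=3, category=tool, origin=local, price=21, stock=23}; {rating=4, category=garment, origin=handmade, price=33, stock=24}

Accepted, Accepted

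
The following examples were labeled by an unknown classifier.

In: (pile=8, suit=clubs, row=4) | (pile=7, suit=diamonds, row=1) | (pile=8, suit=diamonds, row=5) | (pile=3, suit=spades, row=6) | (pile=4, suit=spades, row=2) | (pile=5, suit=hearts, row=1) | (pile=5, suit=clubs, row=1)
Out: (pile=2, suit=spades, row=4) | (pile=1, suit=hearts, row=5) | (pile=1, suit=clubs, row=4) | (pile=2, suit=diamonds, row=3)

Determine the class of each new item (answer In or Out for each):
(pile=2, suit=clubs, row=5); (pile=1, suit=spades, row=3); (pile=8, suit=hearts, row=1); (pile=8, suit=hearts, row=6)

Out, Out, In, In

The distinguishing property — pile ≥ 3 — holds for all the 'In' cases and none of the 'Out' cases.
(pile=2, suit=clubs, row=5): pile = 2, does not satisfy this → Out. (pile=1, suit=spades, row=3): pile = 1, does not satisfy this → Out. (pile=8, suit=hearts, row=1): pile = 8, passes → In. (pile=8, suit=hearts, row=6): pile = 8, passes → In.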